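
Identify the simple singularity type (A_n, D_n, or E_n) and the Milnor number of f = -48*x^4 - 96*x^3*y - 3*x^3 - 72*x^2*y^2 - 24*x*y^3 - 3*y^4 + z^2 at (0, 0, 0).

The Hessian of f at 0 has rank 1. Corank 2; j^3 = -3*x^3 is a perfect cube, so E-series; the 4-jet and mu = 6 give E_6.

Type E_6, Milnor number mu = 6.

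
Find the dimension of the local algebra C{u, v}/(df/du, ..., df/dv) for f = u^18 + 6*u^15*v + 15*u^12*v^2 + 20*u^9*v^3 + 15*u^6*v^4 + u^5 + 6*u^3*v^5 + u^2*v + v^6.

7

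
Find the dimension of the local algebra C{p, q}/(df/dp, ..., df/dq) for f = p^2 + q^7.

6

The Hessian of f at 0 has rank 1. Corank 1: A-series; mu = 6 gives A_6.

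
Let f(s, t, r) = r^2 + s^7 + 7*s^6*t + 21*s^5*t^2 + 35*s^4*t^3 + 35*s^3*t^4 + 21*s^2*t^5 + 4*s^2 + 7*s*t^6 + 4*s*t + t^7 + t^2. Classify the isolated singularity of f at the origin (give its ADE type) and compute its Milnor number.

The Hessian of f at 0 has rank 2. Corank 1: A-series; mu = 6 gives A_6.

Type A6, Milnor number mu = 6.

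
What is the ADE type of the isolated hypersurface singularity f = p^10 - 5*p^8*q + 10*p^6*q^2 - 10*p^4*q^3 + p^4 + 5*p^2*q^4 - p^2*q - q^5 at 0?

The Hessian of f at 0 has rank 0. Corank 2; j^3 = -p^2*q has shape L^2 M (L != M), so D-series; mu = 6 gives D_6.

D6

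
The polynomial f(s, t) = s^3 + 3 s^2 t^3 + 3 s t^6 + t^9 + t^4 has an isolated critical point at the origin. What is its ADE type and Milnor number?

Type E_{6}, Milnor number mu = 6.

The Hessian of f at 0 has rank 0. Corank 2; j^3 = s^3 is a perfect cube, so E-series; the 4-jet and mu = 6 give E_6.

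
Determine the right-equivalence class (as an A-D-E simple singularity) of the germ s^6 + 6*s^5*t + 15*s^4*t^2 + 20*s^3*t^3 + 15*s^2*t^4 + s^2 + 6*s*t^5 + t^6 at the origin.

The Hessian of f at 0 is [[2, 0], [0, 0]] with rank 1, so corank 1. A Groebner basis of the Jacobian ideal J(f) in C{s,t} is {t^5, s}; counting standard monomials gives mu = 5. Corank 1: A-series; mu = 5 gives A_5.

A_{5}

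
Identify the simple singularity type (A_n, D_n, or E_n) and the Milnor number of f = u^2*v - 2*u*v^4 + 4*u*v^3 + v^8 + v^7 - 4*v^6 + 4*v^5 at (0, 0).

Type D9, Milnor number mu = 9.

The Hessian of f at 0 is [[0, 0], [0, 0]] with rank 0, so corank 2. A Groebner basis of the Jacobian ideal J(f) in C{u,v} is {u^2*v^2 + 28*u^2*v/31 - 12*u^2/31 - 160*u*v^2/31 - 272*u*v/31 - 544*v^3/31, 8*u^2*v/31 + u^2/31 + u*v^3 + 34*u*v^2/31 + 64*u*v/31 + 128*v^3/31, -u*v + v^4 - 2*v^3, u^3 - 52*u^2*v/31 + 40*u^2/31 + 368*u*v^2/31 + 576*u*v/31 + 1152*v^3/31}; counting standard monomials gives mu = 9. Corank 2; j^3 = u^2*v has shape L^2 M (L != M), so D-series; mu = 9 gives D_9.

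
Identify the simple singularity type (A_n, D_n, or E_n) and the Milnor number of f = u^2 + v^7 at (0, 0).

Type A_{6}, Milnor number mu = 6.

The Hessian of f at 0 is [[2, 0], [0, 0]] with rank 1, so corank 1. A Groebner basis of the Jacobian ideal J(f) in C{u,v} is {v^6, u}; counting standard monomials gives mu = 6. Corank 1: A-series; mu = 6 gives A_6.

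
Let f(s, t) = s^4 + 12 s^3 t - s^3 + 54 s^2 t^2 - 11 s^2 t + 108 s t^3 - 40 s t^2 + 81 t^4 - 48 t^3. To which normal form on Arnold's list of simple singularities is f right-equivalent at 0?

D_5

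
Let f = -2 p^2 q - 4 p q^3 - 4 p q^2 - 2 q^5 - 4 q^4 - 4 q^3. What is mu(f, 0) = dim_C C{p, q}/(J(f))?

The Hessian of f at 0 is [[0, 0], [0, 0]] with rank 0, so corank 2. A Groebner basis of the Jacobian ideal J(f) in C{p,q} is {q^3, p^2 + 2*q^2, p*q + q^2}; counting standard monomials gives mu = 4. Corank 2; j^3 = -2*q*(p^2 + 2*p*q + 2*q^2) splits into three distinct lines over C (the quadratic factor has nonzero discriminant), so D_4.

4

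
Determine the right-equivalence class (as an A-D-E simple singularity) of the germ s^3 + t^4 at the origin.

E_6

The Hessian of f at 0 is [[0, 0], [0, 0]] with rank 0, so corank 2. A Groebner basis of the Jacobian ideal J(f) in C{s,t} is {t^3, s^2}; counting standard monomials gives mu = 6. Corank 2; j^3 = s^3 is a perfect cube, so E-series; the 4-jet and mu = 6 give E_6.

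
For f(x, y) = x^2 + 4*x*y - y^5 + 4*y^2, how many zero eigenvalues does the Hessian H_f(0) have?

The Hessian at 0 is [[2, 4], [4, 8]] of rank 1; hence corank 1.

1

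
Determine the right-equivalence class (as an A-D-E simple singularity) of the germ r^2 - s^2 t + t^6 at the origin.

D_{7}

The Hessian of f at 0 is [[0, 0, 0], [0, 0, 0], [0, 0, 2]] with rank 1, so corank 2. A Groebner basis of the Jacobian ideal J(f) in C{s,t,r} is {-s^2/6 + t^5, s^3, s*t, r}; counting standard monomials gives mu = 7. Corank 2; j^3 = -s^2*t has shape L^2 M (L != M), so D-series; mu = 7 gives D_7.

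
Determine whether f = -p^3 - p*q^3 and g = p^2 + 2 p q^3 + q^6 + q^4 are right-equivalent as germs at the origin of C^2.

The Hessian of f at 0 has rank 0. Corank 2; j^3 = -p^3 is a perfect cube, so E-series; the 4-jet and mu = 7 give E_7. The Hessian of g at 0 has rank 1. Corank 1: A-series; mu = 3 gives A_3. f is E_7 but g is A_3, hence not right-equivalent.

No.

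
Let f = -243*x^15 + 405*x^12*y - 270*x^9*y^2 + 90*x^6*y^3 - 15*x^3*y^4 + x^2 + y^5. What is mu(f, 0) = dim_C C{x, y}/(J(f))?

4

The Hessian of f at 0 has rank 1. Corank 1: A-series; mu = 4 gives A_4.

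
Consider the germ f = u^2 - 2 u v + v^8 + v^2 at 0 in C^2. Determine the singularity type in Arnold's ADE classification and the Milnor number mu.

Type A_7, Milnor number mu = 7.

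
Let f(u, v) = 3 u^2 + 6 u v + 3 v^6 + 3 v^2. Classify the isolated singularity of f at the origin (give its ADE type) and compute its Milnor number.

Type A5, Milnor number mu = 5.

The Hessian of f at 0 is [[6, 6], [6, 6]] with rank 1, so corank 1. A Groebner basis of the Jacobian ideal J(f) in C{u,v} is {v^5, u + v}; counting standard monomials gives mu = 5. Corank 1: A-series; mu = 5 gives A_5.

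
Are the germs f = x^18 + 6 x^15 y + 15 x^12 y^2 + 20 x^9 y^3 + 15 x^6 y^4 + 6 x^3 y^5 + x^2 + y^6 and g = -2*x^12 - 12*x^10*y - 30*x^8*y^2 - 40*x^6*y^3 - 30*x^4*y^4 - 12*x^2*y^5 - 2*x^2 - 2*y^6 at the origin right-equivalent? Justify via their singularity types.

Yes.

The Hessian of f at 0 is [[2, 0], [0, 0]] with rank 1, so corank 1. A Groebner basis of the Jacobian ideal J(f) in C{x,y} is {y^5, x}; counting standard monomials gives mu = 5. Corank 1: A-series; mu = 5 gives A_5. The Hessian of g at 0 is [[-4, 0], [0, 0]] with rank 1, so corank 1. A Groebner basis of the Jacobian ideal J(g) in C{x,y} is {y^5, x}; counting standard monomials gives mu = 5. Corank 1: A-series; mu = 5 gives A_5. Both have type A_5, hence right-equivalent.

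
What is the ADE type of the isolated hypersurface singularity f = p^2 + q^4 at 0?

The Hessian of f at 0 has rank 1. Corank 1: A-series; mu = 3 gives A_3.

A_{3}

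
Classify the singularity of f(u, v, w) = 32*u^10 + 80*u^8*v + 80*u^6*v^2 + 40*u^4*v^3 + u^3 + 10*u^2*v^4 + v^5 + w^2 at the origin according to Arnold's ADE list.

E_8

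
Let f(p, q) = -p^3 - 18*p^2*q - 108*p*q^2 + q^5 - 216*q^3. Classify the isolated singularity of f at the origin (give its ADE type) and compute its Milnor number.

Type E_{8}, Milnor number mu = 8.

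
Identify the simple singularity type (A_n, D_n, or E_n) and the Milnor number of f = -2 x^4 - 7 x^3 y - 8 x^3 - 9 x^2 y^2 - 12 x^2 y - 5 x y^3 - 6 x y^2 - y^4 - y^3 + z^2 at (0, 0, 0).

The Hessian of f at 0 has rank 1. Corank 2; j^3 = -(2*x + y)^3 is a perfect cube, so E-series; the 4-jet and mu = 7 give E_7.

Type E7, Milnor number mu = 7.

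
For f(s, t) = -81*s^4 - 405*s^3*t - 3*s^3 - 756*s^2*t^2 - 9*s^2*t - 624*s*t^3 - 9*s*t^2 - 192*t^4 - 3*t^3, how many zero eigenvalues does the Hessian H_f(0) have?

Hessian at 0 has rank 0.

2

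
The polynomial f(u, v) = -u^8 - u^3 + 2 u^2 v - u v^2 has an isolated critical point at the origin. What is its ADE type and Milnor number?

Type D_{9}, Milnor number mu = 9.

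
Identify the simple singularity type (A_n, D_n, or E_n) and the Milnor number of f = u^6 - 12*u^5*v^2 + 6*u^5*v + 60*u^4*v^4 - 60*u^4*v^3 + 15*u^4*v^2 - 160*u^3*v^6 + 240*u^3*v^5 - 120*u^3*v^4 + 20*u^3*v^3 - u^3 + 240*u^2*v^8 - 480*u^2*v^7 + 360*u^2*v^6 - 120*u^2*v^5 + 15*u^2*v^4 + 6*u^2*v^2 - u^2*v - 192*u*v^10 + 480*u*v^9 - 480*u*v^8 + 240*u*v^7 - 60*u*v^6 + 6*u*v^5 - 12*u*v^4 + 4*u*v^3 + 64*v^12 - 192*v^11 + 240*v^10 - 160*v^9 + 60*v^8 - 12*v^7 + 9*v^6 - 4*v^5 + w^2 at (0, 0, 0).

Type D_{7}, Milnor number mu = 7.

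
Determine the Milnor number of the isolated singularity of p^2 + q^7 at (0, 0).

The Hessian of f at 0 is [[2, 0], [0, 0]] with rank 1, so corank 1. A Groebner basis of the Jacobian ideal J(f) in C{p,q} is {q^6, p}; counting standard monomials gives mu = 6. Corank 1: A-series; mu = 6 gives A_6.

6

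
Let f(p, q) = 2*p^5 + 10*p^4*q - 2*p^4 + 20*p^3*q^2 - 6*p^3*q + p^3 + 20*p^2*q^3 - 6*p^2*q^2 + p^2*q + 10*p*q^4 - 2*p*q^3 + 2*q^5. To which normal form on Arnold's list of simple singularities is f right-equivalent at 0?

D6

The Hessian of f at 0 has rank 0. Corank 2; j^3 = p^2*(p + q) has shape L^2 M (L != M), so D-series; mu = 6 gives D_6.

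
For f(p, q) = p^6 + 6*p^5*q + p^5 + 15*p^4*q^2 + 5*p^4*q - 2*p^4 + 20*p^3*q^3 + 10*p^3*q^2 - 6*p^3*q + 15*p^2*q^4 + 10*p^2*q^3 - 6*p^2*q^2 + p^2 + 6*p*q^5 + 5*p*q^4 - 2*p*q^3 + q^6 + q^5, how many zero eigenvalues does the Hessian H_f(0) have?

1

Hessian at 0 has rank 1.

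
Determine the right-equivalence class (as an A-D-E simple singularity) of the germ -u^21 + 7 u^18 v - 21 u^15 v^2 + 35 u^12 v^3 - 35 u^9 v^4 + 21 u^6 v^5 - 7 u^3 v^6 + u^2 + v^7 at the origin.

A6

The Hessian of f at 0 has rank 1. Corank 1: A-series; mu = 6 gives A_6.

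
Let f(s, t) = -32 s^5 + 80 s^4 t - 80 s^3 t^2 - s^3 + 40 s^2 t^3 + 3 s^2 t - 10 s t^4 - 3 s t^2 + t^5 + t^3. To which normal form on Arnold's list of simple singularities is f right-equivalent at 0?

E_{8}

The Hessian of f at 0 has rank 0. Corank 2; j^3 = -(s - t)^3 is a perfect cube, so E-series; the 5-jet and mu = 8 give E_8.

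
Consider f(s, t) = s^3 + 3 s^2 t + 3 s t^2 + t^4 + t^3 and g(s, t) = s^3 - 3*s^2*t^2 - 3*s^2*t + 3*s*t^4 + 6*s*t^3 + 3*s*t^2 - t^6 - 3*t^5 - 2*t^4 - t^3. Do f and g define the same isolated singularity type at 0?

The Hessian of f at 0 has rank 0. Corank 2; j^3 = (s + t)^3 is a perfect cube, so E-series; the 4-jet and mu = 6 give E_6. The Hessian of g at 0 has rank 0. Corank 2; j^3 = (s - t)^3 is a perfect cube, so E-series; the 4-jet and mu = 6 give E_6. Both have type E_6, hence right-equivalent.

Yes.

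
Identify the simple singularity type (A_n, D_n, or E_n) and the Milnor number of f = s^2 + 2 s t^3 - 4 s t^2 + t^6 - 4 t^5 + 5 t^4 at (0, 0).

Type A3, Milnor number mu = 3.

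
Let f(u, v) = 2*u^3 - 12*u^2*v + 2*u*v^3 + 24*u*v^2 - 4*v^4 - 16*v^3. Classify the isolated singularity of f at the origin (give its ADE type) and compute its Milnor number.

The Hessian of f at 0 has rank 0. Corank 2; j^3 = 2*(u - 2*v)^3 is a perfect cube, so E-series; the 4-jet and mu = 7 give E_7.

Type E_7, Milnor number mu = 7.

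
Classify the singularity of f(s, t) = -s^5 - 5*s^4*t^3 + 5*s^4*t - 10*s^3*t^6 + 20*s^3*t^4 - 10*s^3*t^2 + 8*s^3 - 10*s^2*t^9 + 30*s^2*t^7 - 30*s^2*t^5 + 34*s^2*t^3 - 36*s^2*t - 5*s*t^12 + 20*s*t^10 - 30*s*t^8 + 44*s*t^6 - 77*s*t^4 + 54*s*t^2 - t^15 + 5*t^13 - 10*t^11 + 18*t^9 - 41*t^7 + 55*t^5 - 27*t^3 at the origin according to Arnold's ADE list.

E8

The Hessian of f at 0 has rank 0. Corank 2; j^3 = (2*s - 3*t)^3 is a perfect cube, so E-series; the 5-jet and mu = 8 give E_8.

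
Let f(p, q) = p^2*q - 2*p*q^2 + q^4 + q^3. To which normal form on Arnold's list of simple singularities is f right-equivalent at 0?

D_5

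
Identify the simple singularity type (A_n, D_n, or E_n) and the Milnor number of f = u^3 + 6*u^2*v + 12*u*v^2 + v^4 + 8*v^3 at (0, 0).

The Hessian of f at 0 is [[0, 0], [0, 0]] with rank 0, so corank 2. A Groebner basis of the Jacobian ideal J(f) in C{u,v} is {v^3, u^2 + 4*u*v + 4*v^2}; counting standard monomials gives mu = 6. Corank 2; j^3 = (u + 2*v)^3 is a perfect cube, so E-series; the 4-jet and mu = 6 give E_6.

Type E_6, Milnor number mu = 6.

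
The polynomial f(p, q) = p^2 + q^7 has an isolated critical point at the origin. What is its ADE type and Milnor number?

The Hessian of f at 0 has rank 1. Corank 1: A-series; mu = 6 gives A_6.

Type A6, Milnor number mu = 6.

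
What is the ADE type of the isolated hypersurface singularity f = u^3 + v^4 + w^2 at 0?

The Hessian of f at 0 has rank 1. Corank 2; j^3 = u^3 is a perfect cube, so E-series; the 4-jet and mu = 6 give E_6.

E_6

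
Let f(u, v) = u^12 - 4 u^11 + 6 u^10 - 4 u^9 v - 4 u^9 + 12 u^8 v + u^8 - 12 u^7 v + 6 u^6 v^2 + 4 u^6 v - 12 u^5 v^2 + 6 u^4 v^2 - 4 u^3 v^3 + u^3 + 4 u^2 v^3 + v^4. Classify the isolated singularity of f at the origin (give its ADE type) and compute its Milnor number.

Type E_{6}, Milnor number mu = 6.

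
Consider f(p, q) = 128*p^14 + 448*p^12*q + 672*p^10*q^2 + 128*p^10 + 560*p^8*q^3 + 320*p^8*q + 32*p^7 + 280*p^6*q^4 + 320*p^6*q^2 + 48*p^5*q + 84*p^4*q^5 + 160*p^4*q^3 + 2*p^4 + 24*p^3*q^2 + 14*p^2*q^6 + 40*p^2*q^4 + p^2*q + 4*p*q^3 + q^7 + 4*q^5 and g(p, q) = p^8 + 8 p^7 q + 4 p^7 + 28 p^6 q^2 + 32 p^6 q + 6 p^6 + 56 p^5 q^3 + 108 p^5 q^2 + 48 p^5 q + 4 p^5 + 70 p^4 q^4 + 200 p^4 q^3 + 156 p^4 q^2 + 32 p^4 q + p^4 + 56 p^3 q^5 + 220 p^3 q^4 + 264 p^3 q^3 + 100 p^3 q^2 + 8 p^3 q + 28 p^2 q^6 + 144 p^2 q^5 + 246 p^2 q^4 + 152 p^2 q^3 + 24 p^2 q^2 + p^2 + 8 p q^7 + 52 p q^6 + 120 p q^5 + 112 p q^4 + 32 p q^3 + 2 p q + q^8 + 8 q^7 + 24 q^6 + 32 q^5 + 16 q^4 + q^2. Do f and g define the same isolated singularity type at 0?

No.

The Hessian of f at 0 has rank 0. Corank 2; j^3 = p^2*q has shape L^2 M (L != M), so D-series; mu = 8 gives D_8. The Hessian of g at 0 has rank 1. Corank 1: A-series; mu = 3 gives A_3. f is D_8 but g is A_3, hence not right-equivalent.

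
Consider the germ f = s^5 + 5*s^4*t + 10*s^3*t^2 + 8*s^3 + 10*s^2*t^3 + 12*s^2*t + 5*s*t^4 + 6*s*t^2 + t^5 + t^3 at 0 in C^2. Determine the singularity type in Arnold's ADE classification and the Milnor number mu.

Type E8, Milnor number mu = 8.

The Hessian of f at 0 has rank 0. Corank 2; j^3 = (2*s + t)^3 is a perfect cube, so E-series; the 5-jet and mu = 8 give E_8.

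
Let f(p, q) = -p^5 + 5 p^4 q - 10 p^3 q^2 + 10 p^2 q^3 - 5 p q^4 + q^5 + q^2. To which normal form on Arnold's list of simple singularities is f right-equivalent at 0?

The Hessian of f at 0 has rank 1. Corank 1: A-series; mu = 4 gives A_4.

A_{4}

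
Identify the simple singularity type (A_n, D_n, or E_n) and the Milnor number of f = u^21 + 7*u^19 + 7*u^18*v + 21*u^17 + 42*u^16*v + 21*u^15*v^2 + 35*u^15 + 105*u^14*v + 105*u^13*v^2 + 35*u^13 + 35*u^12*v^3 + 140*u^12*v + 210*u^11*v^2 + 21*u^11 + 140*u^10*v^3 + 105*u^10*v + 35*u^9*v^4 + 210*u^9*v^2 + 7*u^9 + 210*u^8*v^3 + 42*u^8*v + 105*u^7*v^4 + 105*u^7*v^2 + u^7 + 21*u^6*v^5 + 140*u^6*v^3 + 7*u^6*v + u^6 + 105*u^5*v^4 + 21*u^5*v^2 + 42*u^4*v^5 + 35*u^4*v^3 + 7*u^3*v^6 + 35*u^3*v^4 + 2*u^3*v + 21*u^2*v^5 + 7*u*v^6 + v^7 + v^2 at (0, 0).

Type A_{6}, Milnor number mu = 6.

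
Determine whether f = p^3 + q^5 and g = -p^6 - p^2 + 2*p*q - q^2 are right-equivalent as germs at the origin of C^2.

No.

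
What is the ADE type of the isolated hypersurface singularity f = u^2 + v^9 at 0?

A_8

The Hessian of f at 0 is [[2, 0], [0, 0]] with rank 1, so corank 1. A Groebner basis of the Jacobian ideal J(f) in C{u,v} is {v^8, u}; counting standard monomials gives mu = 8. Corank 1: A-series; mu = 8 gives A_8.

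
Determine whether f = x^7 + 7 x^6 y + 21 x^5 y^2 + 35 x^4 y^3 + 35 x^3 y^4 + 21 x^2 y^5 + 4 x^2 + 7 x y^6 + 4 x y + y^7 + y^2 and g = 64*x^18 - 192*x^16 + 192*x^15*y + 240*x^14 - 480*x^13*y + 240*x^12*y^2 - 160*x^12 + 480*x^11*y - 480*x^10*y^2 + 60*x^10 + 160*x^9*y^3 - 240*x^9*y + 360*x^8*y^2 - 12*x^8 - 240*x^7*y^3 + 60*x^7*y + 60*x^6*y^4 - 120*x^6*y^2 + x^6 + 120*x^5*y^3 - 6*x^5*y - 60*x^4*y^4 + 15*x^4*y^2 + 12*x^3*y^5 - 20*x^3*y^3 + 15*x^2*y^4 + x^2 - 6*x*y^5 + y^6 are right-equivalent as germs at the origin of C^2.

No.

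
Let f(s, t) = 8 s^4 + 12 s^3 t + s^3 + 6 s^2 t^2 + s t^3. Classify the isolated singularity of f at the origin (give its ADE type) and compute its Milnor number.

The Hessian of f at 0 is [[0, 0], [0, 0]] with rank 0, so corank 2. A Groebner basis of the Jacobian ideal J(f) in C{s,t} is {3*s^2/4 + t^4 + t^3/4, s^3, s^2*t - s^2/4 - t^3/12, s^2 + s*t^2 + t^3/3}; counting standard monomials gives mu = 7. Corank 2; j^3 = s^3 is a perfect cube, so E-series; the 4-jet and mu = 7 give E_7.

Type E7, Milnor number mu = 7.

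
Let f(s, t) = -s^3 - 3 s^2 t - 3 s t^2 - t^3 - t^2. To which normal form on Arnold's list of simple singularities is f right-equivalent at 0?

The Hessian of f at 0 has rank 1. Corank 1: A-series; mu = 2 gives A_2.

A_2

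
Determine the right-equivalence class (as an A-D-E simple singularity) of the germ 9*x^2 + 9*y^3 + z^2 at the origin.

The Hessian of f at 0 is [[18, 0, 0], [0, 0, 0], [0, 0, 2]] with rank 2, so corank 1. A Groebner basis of the Jacobian ideal J(f) in C{x,y,z} is {y^2, x, z}; counting standard monomials gives mu = 2. Corank 1: A-series; mu = 2 gives A_2.

A2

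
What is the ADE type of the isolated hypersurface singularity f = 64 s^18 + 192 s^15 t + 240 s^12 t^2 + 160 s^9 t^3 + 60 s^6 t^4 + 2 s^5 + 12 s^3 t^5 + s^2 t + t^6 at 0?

The Hessian of f at 0 has rank 0. Corank 2; j^3 = s^2*t has shape L^2 M (L != M), so D-series; mu = 7 gives D_7.

D_{7}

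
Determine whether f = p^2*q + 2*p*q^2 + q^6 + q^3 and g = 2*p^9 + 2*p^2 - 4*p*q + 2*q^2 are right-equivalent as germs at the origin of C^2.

The Hessian of f at 0 has rank 0. Corank 2; j^3 = q*(p + q)^2 has shape L^2 M (L != M), so D-series; mu = 7 gives D_7. The Hessian of g at 0 has rank 1. Corank 1: A-series; mu = 8 gives A_8. f is D_7 but g is A_8, hence not right-equivalent.

No.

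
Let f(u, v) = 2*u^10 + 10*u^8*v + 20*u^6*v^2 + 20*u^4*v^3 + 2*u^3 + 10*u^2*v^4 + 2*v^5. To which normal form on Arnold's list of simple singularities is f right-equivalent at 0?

The Hessian of f at 0 is [[0, 0], [0, 0]] with rank 0, so corank 2. A Groebner basis of the Jacobian ideal J(f) in C{u,v} is {v^4, u^2}; counting standard monomials gives mu = 8. Corank 2; j^3 = 2*u^3 is a perfect cube, so E-series; the 5-jet and mu = 8 give E_8.

E8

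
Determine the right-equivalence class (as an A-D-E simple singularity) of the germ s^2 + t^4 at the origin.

A_{3}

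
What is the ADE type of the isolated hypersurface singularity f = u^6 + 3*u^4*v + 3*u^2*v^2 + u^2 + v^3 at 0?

A_{2}

The Hessian of f at 0 has rank 1. Corank 1: A-series; mu = 2 gives A_2.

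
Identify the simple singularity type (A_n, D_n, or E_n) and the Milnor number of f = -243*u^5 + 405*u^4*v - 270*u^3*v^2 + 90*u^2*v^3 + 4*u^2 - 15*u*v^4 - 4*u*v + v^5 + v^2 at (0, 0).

The Hessian of f at 0 is [[8, -4], [-4, 2]] with rank 1, so corank 1. A Groebner basis of the Jacobian ideal J(f) in C{u,v} is {v^4, u - v/2}; counting standard monomials gives mu = 4. Corank 1: A-series; mu = 4 gives A_4.

Type A_4, Milnor number mu = 4.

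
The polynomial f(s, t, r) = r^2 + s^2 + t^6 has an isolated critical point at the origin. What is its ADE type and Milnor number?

Type A_5, Milnor number mu = 5.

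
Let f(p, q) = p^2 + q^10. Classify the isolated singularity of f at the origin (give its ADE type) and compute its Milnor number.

The Hessian of f at 0 has rank 1. Corank 1: A-series; mu = 9 gives A_9.

Type A9, Milnor number mu = 9.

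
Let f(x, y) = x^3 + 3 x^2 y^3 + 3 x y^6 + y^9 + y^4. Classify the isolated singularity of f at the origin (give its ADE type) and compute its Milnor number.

Type E_{6}, Milnor number mu = 6.

The Hessian of f at 0 is [[0, 0], [0, 0]] with rank 0, so corank 2. A Groebner basis of the Jacobian ideal J(f) in C{x,y} is {y^3, x^2}; counting standard monomials gives mu = 6. Corank 2; j^3 = x^3 is a perfect cube, so E-series; the 4-jet and mu = 6 give E_6.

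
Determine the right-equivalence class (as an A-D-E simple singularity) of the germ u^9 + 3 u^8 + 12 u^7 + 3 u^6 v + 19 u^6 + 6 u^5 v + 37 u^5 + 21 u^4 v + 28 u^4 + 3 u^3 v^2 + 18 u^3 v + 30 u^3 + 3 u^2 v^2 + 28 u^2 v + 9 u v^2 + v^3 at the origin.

D_{4}

The Hessian of f at 0 is [[0, 0], [0, 0]] with rank 0, so corank 2. A Groebner basis of the Jacobian ideal J(f) in C{u,v} is {v^3, u^2 - 3*v^2/26, u*v + 9*v^2/26}; counting standard monomials gives mu = 4. Corank 2; j^3 = (3*u + v)*(10*u^2 + 6*u*v + v^2) splits into three distinct lines over C (the quadratic factor has nonzero discriminant), so D_4.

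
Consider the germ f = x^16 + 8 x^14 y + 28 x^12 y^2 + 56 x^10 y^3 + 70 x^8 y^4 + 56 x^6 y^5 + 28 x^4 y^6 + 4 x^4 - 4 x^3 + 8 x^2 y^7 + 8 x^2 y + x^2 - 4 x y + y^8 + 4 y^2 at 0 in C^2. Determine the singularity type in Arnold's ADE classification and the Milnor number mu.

Type A_{7}, Milnor number mu = 7.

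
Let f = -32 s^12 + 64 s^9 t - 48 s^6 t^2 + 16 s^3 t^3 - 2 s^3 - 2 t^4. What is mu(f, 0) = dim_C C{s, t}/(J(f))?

The Hessian of f at 0 is [[0, 0], [0, 0]] with rank 0, so corank 2. A Groebner basis of the Jacobian ideal J(f) in C{s,t} is {t^3, s^2}; counting standard monomials gives mu = 6. Corank 2; j^3 = -2*s^3 is a perfect cube, so E-series; the 4-jet and mu = 6 give E_6.

6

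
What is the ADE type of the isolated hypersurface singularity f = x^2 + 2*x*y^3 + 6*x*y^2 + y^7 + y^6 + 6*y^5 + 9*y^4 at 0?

The Hessian of f at 0 has rank 1. Corank 1: A-series; mu = 6 gives A_6.

A_{6}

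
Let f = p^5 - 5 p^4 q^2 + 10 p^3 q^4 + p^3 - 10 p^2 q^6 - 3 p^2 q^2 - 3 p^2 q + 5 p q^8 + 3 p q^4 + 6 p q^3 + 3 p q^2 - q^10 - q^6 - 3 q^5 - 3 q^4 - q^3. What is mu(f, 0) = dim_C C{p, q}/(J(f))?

The Hessian of f at 0 has rank 0. Corank 2; j^3 = (p - q)^3 is a perfect cube, so E-series; the 5-jet and mu = 8 give E_8.

8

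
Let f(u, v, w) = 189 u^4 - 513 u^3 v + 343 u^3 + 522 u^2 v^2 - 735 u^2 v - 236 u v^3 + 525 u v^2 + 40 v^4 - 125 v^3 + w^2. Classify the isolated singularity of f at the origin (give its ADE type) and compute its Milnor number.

The Hessian of f at 0 has rank 1. Corank 2; j^3 = (7*u - 5*v)^3 is a perfect cube, so E-series; the 4-jet and mu = 7 give E_7.

Type E_7, Milnor number mu = 7.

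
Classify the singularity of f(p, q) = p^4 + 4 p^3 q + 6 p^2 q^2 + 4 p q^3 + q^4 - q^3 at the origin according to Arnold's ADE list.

E6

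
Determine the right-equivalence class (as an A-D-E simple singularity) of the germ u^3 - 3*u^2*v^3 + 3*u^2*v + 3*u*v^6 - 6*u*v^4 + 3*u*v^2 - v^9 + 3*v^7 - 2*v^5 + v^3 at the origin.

E_{8}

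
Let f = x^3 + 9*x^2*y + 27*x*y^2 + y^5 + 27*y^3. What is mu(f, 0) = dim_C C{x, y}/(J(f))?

The Hessian of f at 0 has rank 0. Corank 2; j^3 = (x + 3*y)^3 is a perfect cube, so E-series; the 5-jet and mu = 8 give E_8.

8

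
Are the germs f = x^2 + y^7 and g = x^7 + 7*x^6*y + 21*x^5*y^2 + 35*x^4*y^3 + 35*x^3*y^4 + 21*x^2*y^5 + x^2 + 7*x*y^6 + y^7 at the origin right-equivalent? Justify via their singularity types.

Yes.

The Hessian of f at 0 is [[2, 0], [0, 0]] with rank 1, so corank 1. A Groebner basis of the Jacobian ideal J(f) in C{x,y} is {y^6, x}; counting standard monomials gives mu = 6. Corank 1: A-series; mu = 6 gives A_6. The Hessian of g at 0 is [[2, 0], [0, 0]] with rank 1, so corank 1. A Groebner basis of the Jacobian ideal J(g) in C{x,y} is {y^6, x}; counting standard monomials gives mu = 6. Corank 1: A-series; mu = 6 gives A_6. Both have type A_6, hence right-equivalent.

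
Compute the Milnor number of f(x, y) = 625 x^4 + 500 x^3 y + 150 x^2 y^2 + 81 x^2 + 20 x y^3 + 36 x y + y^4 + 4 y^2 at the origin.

3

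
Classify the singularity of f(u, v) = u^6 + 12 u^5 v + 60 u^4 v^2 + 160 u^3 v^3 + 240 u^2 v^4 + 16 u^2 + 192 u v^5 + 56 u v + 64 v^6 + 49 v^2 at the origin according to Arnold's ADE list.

The Hessian of f at 0 has rank 1. Corank 1: A-series; mu = 5 gives A_5.

A5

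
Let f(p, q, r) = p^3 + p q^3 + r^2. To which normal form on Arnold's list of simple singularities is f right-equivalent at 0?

E_7

The Hessian of f at 0 has rank 1. Corank 2; j^3 = p^3 is a perfect cube, so E-series; the 4-jet and mu = 7 give E_7.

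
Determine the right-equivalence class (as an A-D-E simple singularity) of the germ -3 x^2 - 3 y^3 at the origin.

A_2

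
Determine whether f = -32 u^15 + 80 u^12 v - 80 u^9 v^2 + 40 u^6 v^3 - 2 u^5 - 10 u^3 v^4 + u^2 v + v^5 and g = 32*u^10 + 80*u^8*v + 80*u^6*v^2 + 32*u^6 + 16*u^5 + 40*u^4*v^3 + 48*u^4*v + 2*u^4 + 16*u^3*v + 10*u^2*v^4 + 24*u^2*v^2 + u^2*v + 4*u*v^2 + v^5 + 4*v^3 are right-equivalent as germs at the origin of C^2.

Yes.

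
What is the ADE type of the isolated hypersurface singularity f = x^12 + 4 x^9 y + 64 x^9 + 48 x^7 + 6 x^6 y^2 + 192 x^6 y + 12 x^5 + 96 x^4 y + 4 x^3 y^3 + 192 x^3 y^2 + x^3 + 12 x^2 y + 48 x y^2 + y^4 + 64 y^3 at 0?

E_{6}

The Hessian of f at 0 is [[0, 0], [0, 0]] with rank 0, so corank 2. A Groebner basis of the Jacobian ideal J(f) in C{x,y} is {y^3, x^2 + 8*x*y + 16*y^2}; counting standard monomials gives mu = 6. Corank 2; j^3 = (x + 4*y)^3 is a perfect cube, so E-series; the 4-jet and mu = 6 give E_6.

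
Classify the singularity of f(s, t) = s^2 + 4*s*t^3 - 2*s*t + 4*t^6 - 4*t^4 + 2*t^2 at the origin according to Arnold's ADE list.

A1

The Hessian of f at 0 has rank 2. Corank 0: nondegenerate Morse point, so A_1.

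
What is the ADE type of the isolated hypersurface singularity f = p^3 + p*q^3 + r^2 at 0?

The Hessian of f at 0 is [[0, 0, 0], [0, 0, 0], [0, 0, 2]] with rank 1, so corank 2. A Groebner basis of the Jacobian ideal J(f) in C{p,q,r} is {p^3, p*q^2, 3*p^2 + q^3, r}; counting standard monomials gives mu = 7. Corank 2; j^3 = p^3 is a perfect cube, so E-series; the 4-jet and mu = 7 give E_7.

E_{7}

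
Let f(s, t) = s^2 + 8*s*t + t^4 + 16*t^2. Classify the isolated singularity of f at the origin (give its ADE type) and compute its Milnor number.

Type A_{3}, Milnor number mu = 3.

The Hessian of f at 0 has rank 1. Corank 1: A-series; mu = 3 gives A_3.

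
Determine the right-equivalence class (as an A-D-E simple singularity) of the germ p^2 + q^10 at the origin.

A_{9}

The Hessian of f at 0 has rank 1. Corank 1: A-series; mu = 9 gives A_9.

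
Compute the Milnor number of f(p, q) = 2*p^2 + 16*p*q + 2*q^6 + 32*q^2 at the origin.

5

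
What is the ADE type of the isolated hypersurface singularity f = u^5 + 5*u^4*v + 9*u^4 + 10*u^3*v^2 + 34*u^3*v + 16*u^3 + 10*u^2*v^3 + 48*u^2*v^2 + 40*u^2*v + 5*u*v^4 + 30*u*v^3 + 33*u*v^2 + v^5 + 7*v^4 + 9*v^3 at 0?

The Hessian of f at 0 is [[0, 0], [0, 0]] with rank 0, so corank 2. A Groebner basis of the Jacobian ideal J(f) in C{u,v} is {u^3 - 108*u^2 + 243*v^2/4, 256*u^2 + v^3 - 144*v^2, u*v + 3*v^2/4}; counting standard monomials gives mu = 5. Corank 2; j^3 = (u + v)*(4*u + 3*v)^2 has shape L^2 M (L != M), so D-series; mu = 5 gives D_5.

D_5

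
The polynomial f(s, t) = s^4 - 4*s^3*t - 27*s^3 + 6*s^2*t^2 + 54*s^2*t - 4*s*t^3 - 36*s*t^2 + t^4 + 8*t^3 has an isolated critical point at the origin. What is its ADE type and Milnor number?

Type E_{6}, Milnor number mu = 6.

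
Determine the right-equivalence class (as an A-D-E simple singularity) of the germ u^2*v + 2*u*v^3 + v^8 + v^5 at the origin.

D_9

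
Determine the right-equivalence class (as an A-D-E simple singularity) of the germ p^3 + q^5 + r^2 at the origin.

The Hessian of f at 0 has rank 1. Corank 2; j^3 = p^3 is a perfect cube, so E-series; the 5-jet and mu = 8 give E_8.

E8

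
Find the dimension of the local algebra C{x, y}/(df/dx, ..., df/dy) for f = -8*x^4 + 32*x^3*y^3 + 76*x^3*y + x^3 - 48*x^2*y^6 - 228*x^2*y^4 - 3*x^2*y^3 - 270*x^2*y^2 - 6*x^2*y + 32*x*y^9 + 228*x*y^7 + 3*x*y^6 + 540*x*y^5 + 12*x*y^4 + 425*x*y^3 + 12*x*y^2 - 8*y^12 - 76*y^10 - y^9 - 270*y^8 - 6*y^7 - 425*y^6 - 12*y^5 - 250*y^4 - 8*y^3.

The Hessian of f at 0 is [[0, 0], [0, 0]] with rank 0, so corank 2. A Groebner basis of the Jacobian ideal J(f) in C{x,y} is {3*x^2/4 - 3*x*y + y^4 + y^3/4 + 3*y^2, x^3 - 27*x^2/2 + 54*x*y - 25*y^3/2 - 54*y^2, x^2*y - 17*x^2/4 + 17*x*y - 65*y^3/12 - 17*y^2, -x^2 + x*y^2 + 4*x*y - 7*y^3/3 - 4*y^2}; counting standard monomials gives mu = 7. Corank 2; j^3 = (x - 2*y)^3 is a perfect cube, so E-series; the 4-jet and mu = 7 give E_7.

7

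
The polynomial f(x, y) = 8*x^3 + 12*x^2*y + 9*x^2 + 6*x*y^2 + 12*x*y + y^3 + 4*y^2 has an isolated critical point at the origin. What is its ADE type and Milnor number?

The Hessian of f at 0 is [[18, 12], [12, 8]] with rank 1, so corank 1. A Groebner basis of the Jacobian ideal J(f) in C{x,y} is {y^2, x + 2*y/3}; counting standard monomials gives mu = 2. Corank 1: A-series; mu = 2 gives A_2.

Type A_{2}, Milnor number mu = 2.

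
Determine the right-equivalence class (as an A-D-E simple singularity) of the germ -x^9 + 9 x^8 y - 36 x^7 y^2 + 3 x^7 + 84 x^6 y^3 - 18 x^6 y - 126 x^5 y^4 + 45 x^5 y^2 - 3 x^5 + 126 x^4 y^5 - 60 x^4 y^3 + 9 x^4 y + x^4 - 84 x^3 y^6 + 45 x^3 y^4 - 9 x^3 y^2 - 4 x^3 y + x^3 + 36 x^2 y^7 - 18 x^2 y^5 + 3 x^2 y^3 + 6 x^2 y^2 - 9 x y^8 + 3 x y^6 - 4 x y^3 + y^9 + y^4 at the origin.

E6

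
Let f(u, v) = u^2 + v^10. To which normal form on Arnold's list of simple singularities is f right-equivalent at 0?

The Hessian of f at 0 is [[2, 0], [0, 0]] with rank 1, so corank 1. A Groebner basis of the Jacobian ideal J(f) in C{u,v} is {v^9, u}; counting standard monomials gives mu = 9. Corank 1: A-series; mu = 9 gives A_9.

A_{9}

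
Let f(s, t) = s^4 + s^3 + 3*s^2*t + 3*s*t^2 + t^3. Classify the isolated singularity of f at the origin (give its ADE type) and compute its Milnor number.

Type E_{6}, Milnor number mu = 6.

The Hessian of f at 0 is [[0, 0], [0, 0]] with rank 0, so corank 2. A Groebner basis of the Jacobian ideal J(f) in C{s,t} is {t^4, s*t^2 + 2*t^3/3, s^2 + 2*s*t + t^2}; counting standard monomials gives mu = 6. Corank 2; j^3 = (s + t)^3 is a perfect cube, so E-series; the 4-jet and mu = 6 give E_6.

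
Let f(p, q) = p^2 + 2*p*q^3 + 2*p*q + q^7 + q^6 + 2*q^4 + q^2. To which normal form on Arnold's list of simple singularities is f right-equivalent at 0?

The Hessian of f at 0 has rank 1. Corank 1: A-series; mu = 6 gives A_6.

A6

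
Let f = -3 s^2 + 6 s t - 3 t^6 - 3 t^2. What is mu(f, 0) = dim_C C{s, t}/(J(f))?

The Hessian of f at 0 has rank 1. Corank 1: A-series; mu = 5 gives A_5.

5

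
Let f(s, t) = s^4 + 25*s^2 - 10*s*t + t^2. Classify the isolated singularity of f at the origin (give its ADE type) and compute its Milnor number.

The Hessian of f at 0 is [[50, -10], [-10, 2]] with rank 1, so corank 1. A Groebner basis of the Jacobian ideal J(f) in C{s,t} is {t^3, s - t/5}; counting standard monomials gives mu = 3. Corank 1: A-series; mu = 3 gives A_3.

Type A_3, Milnor number mu = 3.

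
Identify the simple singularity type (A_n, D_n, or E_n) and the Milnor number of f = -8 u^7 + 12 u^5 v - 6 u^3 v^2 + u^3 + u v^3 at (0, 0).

Type E_7, Milnor number mu = 7.

The Hessian of f at 0 has rank 0. Corank 2; j^3 = u^3 is a perfect cube, so E-series; the 4-jet and mu = 7 give E_7.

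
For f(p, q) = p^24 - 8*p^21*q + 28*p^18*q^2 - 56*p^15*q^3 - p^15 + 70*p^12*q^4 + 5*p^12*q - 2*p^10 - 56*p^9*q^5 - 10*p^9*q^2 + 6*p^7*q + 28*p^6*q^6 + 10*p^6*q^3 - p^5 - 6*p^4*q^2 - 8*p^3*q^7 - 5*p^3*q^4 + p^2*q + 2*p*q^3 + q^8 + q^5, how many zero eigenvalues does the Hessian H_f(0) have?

2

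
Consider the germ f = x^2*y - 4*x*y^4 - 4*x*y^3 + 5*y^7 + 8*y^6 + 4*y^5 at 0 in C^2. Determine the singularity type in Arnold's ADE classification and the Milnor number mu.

The Hessian of f at 0 is [[0, 0], [0, 0]] with rank 0, so corank 2. A Groebner basis of the Jacobian ideal J(f) in C{x,y} is {2*x^2/3 + x*y^3 - 11*x*y^2/3 + 7*x*y/3 - 14*y^3/3, -x*y/2 + y^4 + y^3, x^3 + 8*x^2/3 - 32*x*y^2/3 + 16*x*y/3 - 32*y^3/3, x^2*y + 8*x^2/3 - 38*x*y^2/3 + 22*x*y/3 - 44*y^3/3}; counting standard monomials gives mu = 8. Corank 2; j^3 = x^2*y has shape L^2 M (L != M), so D-series; mu = 8 gives D_8.

Type D_{8}, Milnor number mu = 8.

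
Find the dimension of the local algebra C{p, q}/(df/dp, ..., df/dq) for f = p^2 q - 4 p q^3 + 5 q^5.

6

The Hessian of f at 0 is [[0, 0], [0, 0]] with rank 0, so corank 2. A Groebner basis of the Jacobian ideal J(f) in C{p,q} is {p^3, p^2*q, 2*p^2 + p*q^2, -p*q/2 + q^3}; counting standard monomials gives mu = 6. Corank 2; j^3 = p^2*q has shape L^2 M (L != M), so D-series; mu = 6 gives D_6.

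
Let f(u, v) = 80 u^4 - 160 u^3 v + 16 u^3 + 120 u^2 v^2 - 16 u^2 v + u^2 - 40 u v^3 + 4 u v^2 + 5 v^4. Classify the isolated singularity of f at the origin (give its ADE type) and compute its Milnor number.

The Hessian of f at 0 has rank 1. Corank 1: A-series; mu = 3 gives A_3.

Type A_{3}, Milnor number mu = 3.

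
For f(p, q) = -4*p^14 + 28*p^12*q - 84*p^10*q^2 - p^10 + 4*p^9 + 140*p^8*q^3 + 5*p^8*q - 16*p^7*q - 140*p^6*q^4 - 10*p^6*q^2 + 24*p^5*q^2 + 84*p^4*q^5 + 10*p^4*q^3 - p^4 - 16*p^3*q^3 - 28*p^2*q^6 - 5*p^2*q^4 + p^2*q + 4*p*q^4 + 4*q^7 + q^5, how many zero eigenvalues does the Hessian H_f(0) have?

2

The Hessian at 0 is [[0, 0], [0, 0]] of rank 0; hence corank 2.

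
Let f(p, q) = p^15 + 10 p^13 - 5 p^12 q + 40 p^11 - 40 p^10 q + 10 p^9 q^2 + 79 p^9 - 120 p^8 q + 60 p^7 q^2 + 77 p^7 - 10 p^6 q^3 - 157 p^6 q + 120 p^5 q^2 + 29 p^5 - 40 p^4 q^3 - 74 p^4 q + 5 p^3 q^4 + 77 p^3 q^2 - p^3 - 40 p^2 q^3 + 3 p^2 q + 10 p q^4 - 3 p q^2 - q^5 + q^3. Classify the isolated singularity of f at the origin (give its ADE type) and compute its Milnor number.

Type E_{8}, Milnor number mu = 8.

The Hessian of f at 0 is [[0, 0], [0, 0]] with rank 0, so corank 2. A Groebner basis of the Jacobian ideal J(f) in C{p,q} is {-7*p^2/2 + p*q^3 + 7*p*q - 7*q^2/2, -4*p^2 + 8*p*q + q^4 - 4*q^2, p^3 - 3*p*q^2 + 2*q^3, p^2*q - 2*p*q^2 + q^3}; counting standard monomials gives mu = 8. Corank 2; j^3 = -(p - q)^3 is a perfect cube, so E-series; the 5-jet and mu = 8 give E_8.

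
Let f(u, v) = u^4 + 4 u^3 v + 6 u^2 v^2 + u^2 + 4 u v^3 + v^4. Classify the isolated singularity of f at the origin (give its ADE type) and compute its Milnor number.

The Hessian of f at 0 is [[2, 0], [0, 0]] with rank 1, so corank 1. A Groebner basis of the Jacobian ideal J(f) in C{u,v} is {v^3, u}; counting standard monomials gives mu = 3. Corank 1: A-series; mu = 3 gives A_3.

Type A_3, Milnor number mu = 3.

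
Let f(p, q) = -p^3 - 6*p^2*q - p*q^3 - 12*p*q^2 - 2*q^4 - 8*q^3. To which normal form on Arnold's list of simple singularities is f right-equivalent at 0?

E7

The Hessian of f at 0 is [[0, 0], [0, 0]] with rank 0, so corank 2. A Groebner basis of the Jacobian ideal J(f) in C{p,q} is {p^3 + 6*p^2*q + 48*p^2 + 192*p*q + 192*q^2, -6*p^2 + p*q^2 - 24*p*q - 24*q^2, 3*p^2 + 12*p*q + q^3 + 12*q^2}; counting standard monomials gives mu = 7. Corank 2; j^3 = -(p + 2*q)^3 is a perfect cube, so E-series; the 4-jet and mu = 7 give E_7.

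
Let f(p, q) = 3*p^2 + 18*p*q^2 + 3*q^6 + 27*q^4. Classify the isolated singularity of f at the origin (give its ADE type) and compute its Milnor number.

The Hessian of f at 0 is [[6, 0], [0, 0]] with rank 1, so corank 1. A Groebner basis of the Jacobian ideal J(f) in C{p,q} is {p^3, p^2*q, p/3 + q^2}; counting standard monomials gives mu = 5. Corank 1: A-series; mu = 5 gives A_5.

Type A_{5}, Milnor number mu = 5.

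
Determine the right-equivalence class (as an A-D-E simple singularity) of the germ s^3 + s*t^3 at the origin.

E7

The Hessian of f at 0 is [[0, 0], [0, 0]] with rank 0, so corank 2. A Groebner basis of the Jacobian ideal J(f) in C{s,t} is {s^3, s*t^2, 3*s^2 + t^3}; counting standard monomials gives mu = 7. Corank 2; j^3 = s^3 is a perfect cube, so E-series; the 4-jet and mu = 7 give E_7.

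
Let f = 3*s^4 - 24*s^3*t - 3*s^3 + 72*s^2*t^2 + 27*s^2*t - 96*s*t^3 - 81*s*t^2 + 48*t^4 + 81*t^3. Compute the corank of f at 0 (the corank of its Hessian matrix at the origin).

Hessian at 0 has rank 0.

2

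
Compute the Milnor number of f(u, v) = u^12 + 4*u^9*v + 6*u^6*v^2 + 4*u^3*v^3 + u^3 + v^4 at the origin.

6

The Hessian of f at 0 is [[0, 0], [0, 0]] with rank 0, so corank 2. A Groebner basis of the Jacobian ideal J(f) in C{u,v} is {v^3, u^2}; counting standard monomials gives mu = 6. Corank 2; j^3 = u^3 is a perfect cube, so E-series; the 4-jet and mu = 6 give E_6.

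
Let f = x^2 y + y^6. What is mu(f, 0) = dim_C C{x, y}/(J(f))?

The Hessian of f at 0 is [[0, 0], [0, 0]] with rank 0, so corank 2. A Groebner basis of the Jacobian ideal J(f) in C{x,y} is {x^2/6 + y^5, x^3, x*y}; counting standard monomials gives mu = 7. Corank 2; j^3 = x^2*y has shape L^2 M (L != M), so D-series; mu = 7 gives D_7.

7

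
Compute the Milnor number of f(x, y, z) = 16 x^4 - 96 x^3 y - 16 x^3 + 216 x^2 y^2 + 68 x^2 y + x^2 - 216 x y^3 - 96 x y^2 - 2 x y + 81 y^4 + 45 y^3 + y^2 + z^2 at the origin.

2

The Hessian of f at 0 is [[2, -2, 0], [-2, 2, 0], [0, 0, 2]] with rank 2, so corank 1. A Groebner basis of the Jacobian ideal J(f) in C{x,y,z} is {y^2, x - y, z}; counting standard monomials gives mu = 2. Corank 1: A-series; mu = 2 gives A_2.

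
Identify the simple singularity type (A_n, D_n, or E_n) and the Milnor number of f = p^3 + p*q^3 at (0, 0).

Type E_{7}, Milnor number mu = 7.

The Hessian of f at 0 is [[0, 0], [0, 0]] with rank 0, so corank 2. A Groebner basis of the Jacobian ideal J(f) in C{p,q} is {p^3, p*q^2, 3*p^2 + q^3}; counting standard monomials gives mu = 7. Corank 2; j^3 = p^3 is a perfect cube, so E-series; the 4-jet and mu = 7 give E_7.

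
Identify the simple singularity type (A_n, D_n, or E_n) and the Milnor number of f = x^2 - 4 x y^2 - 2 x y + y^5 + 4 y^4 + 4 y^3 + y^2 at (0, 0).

The Hessian of f at 0 is [[2, -2], [-2, 2]] with rank 1, so corank 1. A Groebner basis of the Jacobian ideal J(f) in C{x,y} is {x^2 - 2*x*y + x/2 - y/2, -x/2 + y^2 + y/2}; counting standard monomials gives mu = 4. Corank 1: A-series; mu = 4 gives A_4.

Type A_{4}, Milnor number mu = 4.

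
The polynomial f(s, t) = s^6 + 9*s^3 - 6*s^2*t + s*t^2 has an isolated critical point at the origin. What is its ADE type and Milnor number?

The Hessian of f at 0 has rank 0. Corank 2; j^3 = s*(3*s - t)^2 has shape L^2 M (L != M), so D-series; mu = 7 gives D_7.

Type D_{7}, Milnor number mu = 7.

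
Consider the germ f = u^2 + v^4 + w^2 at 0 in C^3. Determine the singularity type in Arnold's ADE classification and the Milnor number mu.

The Hessian of f at 0 has rank 2. Corank 1: A-series; mu = 3 gives A_3.

Type A_3, Milnor number mu = 3.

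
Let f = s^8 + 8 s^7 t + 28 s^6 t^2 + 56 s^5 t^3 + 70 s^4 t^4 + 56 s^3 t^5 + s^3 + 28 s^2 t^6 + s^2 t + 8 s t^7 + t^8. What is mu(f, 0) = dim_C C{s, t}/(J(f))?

The Hessian of f at 0 is [[0, 0], [0, 0]] with rank 0, so corank 2. A Groebner basis of the Jacobian ideal J(f) in C{s,t} is {-s*t/8 + t^7, s*t^2, s^2 + s*t}; counting standard monomials gives mu = 9. Corank 2; j^3 = s^2*(s + t) has shape L^2 M (L != M), so D-series; mu = 9 gives D_9.

9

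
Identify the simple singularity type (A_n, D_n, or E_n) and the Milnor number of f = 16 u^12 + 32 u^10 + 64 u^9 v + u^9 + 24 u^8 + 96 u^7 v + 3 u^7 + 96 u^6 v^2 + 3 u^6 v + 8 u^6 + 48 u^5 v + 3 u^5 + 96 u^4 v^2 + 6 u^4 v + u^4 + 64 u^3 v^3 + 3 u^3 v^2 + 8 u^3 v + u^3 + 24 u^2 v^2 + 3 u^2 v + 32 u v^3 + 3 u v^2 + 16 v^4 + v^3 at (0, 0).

Type E6, Milnor number mu = 6.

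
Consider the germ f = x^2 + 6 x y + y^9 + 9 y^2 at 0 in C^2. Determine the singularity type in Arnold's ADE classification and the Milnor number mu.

The Hessian of f at 0 is [[2, 6], [6, 18]] with rank 1, so corank 1. A Groebner basis of the Jacobian ideal J(f) in C{x,y} is {y^8, x + 3*y}; counting standard monomials gives mu = 8. Corank 1: A-series; mu = 8 gives A_8.

Type A_8, Milnor number mu = 8.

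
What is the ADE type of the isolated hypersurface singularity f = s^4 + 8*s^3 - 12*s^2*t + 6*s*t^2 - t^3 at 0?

E_{6}

The Hessian of f at 0 has rank 0. Corank 2; j^3 = (2*s - t)^3 is a perfect cube, so E-series; the 4-jet and mu = 6 give E_6.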